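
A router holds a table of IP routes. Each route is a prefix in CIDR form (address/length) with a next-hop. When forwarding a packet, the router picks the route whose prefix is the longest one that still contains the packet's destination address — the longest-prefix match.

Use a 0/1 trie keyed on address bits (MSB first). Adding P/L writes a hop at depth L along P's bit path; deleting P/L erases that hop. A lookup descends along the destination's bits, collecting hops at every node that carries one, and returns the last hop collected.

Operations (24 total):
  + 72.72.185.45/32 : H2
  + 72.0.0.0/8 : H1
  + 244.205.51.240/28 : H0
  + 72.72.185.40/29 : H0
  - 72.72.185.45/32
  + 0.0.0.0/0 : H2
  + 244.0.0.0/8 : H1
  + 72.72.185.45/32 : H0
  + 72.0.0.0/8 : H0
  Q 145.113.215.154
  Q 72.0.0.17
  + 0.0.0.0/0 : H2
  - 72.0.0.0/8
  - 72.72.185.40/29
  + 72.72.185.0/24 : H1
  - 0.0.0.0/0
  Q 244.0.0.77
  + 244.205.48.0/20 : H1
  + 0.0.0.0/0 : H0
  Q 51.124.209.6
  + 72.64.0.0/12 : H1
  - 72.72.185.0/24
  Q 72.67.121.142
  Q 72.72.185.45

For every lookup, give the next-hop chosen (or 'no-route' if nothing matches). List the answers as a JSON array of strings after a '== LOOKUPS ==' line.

Process each operation:
  + 72.72.185.45/32 (H2) depth=32
  + 72.0.0.0/8 (H1) depth=8
  + 244.205.51.240/28 (H0) depth=28
  + 72.72.185.40/29 (H0) depth=29
  del 72.72.185.45/32 (clear depth 32)
  + 0.0.0.0/0 (H2) depth=0
  + 244.0.0.0/8 (H1) depth=8
  + 72.72.185.45/32 (H0) depth=32
  + 72.0.0.0/8 (H0) depth=8
  Q 145.113.215.154: descend 1 ; hops seen [H2] ; pick H2
  Q 72.0.0.17: descend 010010000 ; hops seen [H2,H0] ; pick H0
  + 0.0.0.0/0 (H2) depth=0
  del 72.0.0.0/8 (clear depth 8)
  del 72.72.185.40/29 (clear depth 29)
  + 72.72.185.0/24 (H1) depth=24
  del 0.0.0.0/0 (clear depth 0)
  Q 244.0.0.77: descend 11110100 ; hops seen [H1] ; pick H1
  + 244.205.48.0/20 (H1) depth=20
  + 0.0.0.0/0 (H0) depth=0
  Q 51.124.209.6: descend 0 ; hops seen [H0] ; pick H0
  + 72.64.0.0/12 (H1) depth=12
  del 72.72.185.0/24 (clear depth 24)
  Q 72.67.121.142: descend 010010000100 ; hops seen [H0,H1] ; pick H1
  Q 72.72.185.45: descend 01001000010010001011100100101101 ; hops seen [H0,H1,H0] ; pick H0

== LOOKUPS ==
["H2","H0","H1","H0","H1","H0"]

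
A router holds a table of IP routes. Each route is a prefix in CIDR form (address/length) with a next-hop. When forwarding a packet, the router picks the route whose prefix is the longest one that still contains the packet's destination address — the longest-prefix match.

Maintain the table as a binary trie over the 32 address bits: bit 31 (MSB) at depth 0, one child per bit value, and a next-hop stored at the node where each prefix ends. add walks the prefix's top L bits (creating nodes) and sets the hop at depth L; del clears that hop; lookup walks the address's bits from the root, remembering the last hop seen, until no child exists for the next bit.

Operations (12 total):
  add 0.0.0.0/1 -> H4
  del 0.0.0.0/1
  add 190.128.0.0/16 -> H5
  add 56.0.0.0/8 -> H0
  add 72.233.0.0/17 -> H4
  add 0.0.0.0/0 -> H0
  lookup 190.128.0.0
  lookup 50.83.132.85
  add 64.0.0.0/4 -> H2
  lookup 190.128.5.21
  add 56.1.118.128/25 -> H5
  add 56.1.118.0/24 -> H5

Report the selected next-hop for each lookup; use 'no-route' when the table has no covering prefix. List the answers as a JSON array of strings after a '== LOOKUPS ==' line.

Trace:
  + 0.0.0.0/1 (H4) depth=1
  - 0.0.0.0/1 clear@1
  + 190.128.0.0/16 (H5) depth=16
  + 56.0.0.0/8 (H0) depth=8
  + 72.233.0.0/17 (H4) depth=17
  + 0.0.0.0/0 (H0) depth=0
  Q 190.128.0.0: descend 1011111010000000 ; hops seen [H0,H5] ; pick H5
  Q 50.83.132.85: descend 0011 ; hops seen [H0] ; pick H0
  + 64.0.0.0/4 (H2) depth=4
  Q 190.128.5.21: descend 1011111010000000 ; hops seen [H0,H5] ; pick H5
  + 56.1.118.128/25 (H5) depth=25
  + 56.1.118.0/24 (H5) depth=24

== LOOKUPS ==
["H5","H0","H5"]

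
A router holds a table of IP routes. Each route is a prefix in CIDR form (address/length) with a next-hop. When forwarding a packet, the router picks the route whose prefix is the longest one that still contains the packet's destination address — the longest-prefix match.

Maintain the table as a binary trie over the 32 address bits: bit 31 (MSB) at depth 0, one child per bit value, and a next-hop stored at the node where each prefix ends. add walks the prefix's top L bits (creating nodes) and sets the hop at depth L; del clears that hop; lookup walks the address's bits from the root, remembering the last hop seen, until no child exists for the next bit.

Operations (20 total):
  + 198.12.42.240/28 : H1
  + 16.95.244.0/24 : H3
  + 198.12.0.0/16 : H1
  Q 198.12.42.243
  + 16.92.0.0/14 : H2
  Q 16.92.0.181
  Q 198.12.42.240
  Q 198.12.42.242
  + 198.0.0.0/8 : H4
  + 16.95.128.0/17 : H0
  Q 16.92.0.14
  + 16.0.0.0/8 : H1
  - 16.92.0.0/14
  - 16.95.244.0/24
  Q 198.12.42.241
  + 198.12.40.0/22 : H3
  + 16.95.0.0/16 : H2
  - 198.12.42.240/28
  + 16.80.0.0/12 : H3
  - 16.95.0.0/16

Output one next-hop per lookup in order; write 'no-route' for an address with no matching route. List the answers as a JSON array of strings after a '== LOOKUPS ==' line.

Apply in order:
  + 198.12.42.240/28 (H1) depth=28
  + 16.95.244.0/24 (H3) depth=24
  + 198.12.0.0/16 (H1) depth=16
  ? 198.12.42.243  path d0:-→d1:-→d2:-→d3:-→d4:-→d5:-→d6:-→d7:-→d8:-→d9:-→d10:-→d11:-→d12:-→d13:-→d14:-→d15:-→d16:H1→d17:-→d18:-→d19:-→d20:-→d21:-→d22:-→d23:-→d24:-→d25:-→d26:-→d27:-→d28:H1  best=H1
  + 16.92.0.0/14 (H2) depth=14
  ? 16.92.0.181  path d0:-→d1:-→d2:-→d3:-→d4:-→d5:-→d6:-→d7:-→d8:-→d9:-→d10:-→d11:-→d12:-→d13:-→d14:H2  best=H2
  ? 198.12.42.240  path d0:-→d1:-→d2:-→d3:-→d4:-→d5:-→d6:-→d7:-→d8:-→d9:-→d10:-→d11:-→d12:-→d13:-→d14:-→d15:-→d16:H1→d17:-→d18:-→d19:-→d20:-→d21:-→d22:-→d23:-→d24:-→d25:-→d26:-→d27:-→d28:H1  best=H1
  ? 198.12.42.242  path d0:-→d1:-→d2:-→d3:-→d4:-→d5:-→d6:-→d7:-→d8:-→d9:-→d10:-→d11:-→d12:-→d13:-→d14:-→d15:-→d16:H1→d17:-→d18:-→d19:-→d20:-→d21:-→d22:-→d23:-→d24:-→d25:-→d26:-→d27:-→d28:H1  best=H1
  + 198.0.0.0/8 (H4) depth=8
  + 16.95.128.0/17 (H0) depth=17
  ? 16.92.0.14  path d0:-→d1:-→d2:-→d3:-→d4:-→d5:-→d6:-→d7:-→d8:-→d9:-→d10:-→d11:-→d12:-→d13:-→d14:H2  best=H2
  + 16.0.0.0/8 (H1) depth=8
  - 16.92.0.0/14 clear@14
  - 16.95.244.0/24 clear@24
  ? 198.12.42.241  path d0:-→d1:-→d2:-→d3:-→d4:-→d5:-→d6:-→d7:-→d8:H4→d9:-→d10:-→d11:-→d12:-→d13:-→d14:-→d15:-→d16:H1→d17:-→d18:-→d19:-→d20:-→d21:-→d22:-→d23:-→d24:-→d25:-→d26:-→d27:-→d28:H1  best=H1
  + 198.12.40.0/22 (H3) depth=22
  + 16.95.0.0/16 (H2) depth=16
  - 198.12.42.240/28 clear@28
  + 16.80.0.0/12 (H3) depth=12
  - 16.95.0.0/16 clear@16

== LOOKUPS ==
["H1","H2","H1","H1","H2","H1"]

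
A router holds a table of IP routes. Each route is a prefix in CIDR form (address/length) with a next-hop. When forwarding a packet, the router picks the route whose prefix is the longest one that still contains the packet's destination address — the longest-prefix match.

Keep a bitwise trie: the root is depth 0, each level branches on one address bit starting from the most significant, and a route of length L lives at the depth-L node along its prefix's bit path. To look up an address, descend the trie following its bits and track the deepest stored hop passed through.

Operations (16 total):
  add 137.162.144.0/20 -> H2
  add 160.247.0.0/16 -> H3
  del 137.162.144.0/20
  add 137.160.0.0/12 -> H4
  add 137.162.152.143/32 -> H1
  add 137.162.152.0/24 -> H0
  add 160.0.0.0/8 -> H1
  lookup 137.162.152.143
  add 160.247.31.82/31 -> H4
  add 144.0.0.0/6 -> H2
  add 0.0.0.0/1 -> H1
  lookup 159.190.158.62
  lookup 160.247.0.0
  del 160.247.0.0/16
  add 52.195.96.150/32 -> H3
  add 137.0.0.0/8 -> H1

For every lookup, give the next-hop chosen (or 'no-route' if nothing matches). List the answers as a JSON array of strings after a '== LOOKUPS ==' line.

Apply in order:
  add 137.162.144.0/20 -> H2 at depth 20
  add 160.247.0.0/16 -> H3 at depth 16
  del 137.162.144.0/20 (clear depth 20)
  add 137.160.0.0/12 -> H4 at depth 12
  add 137.162.152.143/32 -> H1 at depth 32
  add 137.162.152.0/24 -> H0 at depth 24
  add 160.0.0.0/8 -> H1 at depth 8
  Q 137.162.152.143: descend 10001001101000101001100010001111 ; hops seen [H4,H0,H1] ; pick H1
  add 160.247.31.82/31 -> H4 at depth 31
  add 144.0.0.0/6 -> H2 at depth 6
  add 0.0.0.0/1 -> H1 at depth 1
  Q 159.190.158.62: descend 1001 ; hops seen [∅] ; pick no-route
  Q 160.247.0.0: descend 1010000011110111000 ; hops seen [H1,H3] ; pick H3
  del 160.247.0.0/16 (clear depth 16)
  add 52.195.96.150/32 -> H3 at depth 32
  add 137.0.0.0/8 -> H1 at depth 8

== LOOKUPS ==
["H1","no-route","H3"]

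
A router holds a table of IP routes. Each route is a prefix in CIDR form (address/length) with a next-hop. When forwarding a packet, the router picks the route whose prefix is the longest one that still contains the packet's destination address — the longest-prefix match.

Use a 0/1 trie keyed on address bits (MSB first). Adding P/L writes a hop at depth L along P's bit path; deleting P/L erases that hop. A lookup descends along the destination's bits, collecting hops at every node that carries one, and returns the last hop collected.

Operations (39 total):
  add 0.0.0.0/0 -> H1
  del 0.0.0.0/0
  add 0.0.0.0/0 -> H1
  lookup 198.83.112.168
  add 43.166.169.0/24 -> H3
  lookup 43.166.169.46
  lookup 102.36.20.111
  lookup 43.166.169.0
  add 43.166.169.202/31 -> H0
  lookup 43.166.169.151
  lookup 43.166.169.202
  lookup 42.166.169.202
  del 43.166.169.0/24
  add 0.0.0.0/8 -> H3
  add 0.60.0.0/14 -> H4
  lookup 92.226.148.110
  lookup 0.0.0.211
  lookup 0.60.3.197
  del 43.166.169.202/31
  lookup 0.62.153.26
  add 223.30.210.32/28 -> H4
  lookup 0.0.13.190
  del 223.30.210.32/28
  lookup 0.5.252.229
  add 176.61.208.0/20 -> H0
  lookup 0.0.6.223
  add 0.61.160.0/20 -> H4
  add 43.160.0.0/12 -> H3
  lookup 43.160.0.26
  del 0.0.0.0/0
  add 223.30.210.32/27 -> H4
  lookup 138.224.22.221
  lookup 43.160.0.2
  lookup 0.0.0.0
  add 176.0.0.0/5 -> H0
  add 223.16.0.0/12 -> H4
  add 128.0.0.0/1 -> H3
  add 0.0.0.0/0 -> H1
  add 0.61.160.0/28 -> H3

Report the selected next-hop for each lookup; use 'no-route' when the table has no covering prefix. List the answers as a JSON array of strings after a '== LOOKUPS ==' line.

Trace:
  + 0.0.0.0/0 (H1) depth=0
  del 0.0.0.0/0 (clear depth 0)
  + 0.0.0.0/0 (H1) depth=0
  lookup 198.83.112.168: bits ε walk d0:H1 -> H1
  + 43.166.169.0/24 (H3) depth=24
  lookup 43.166.169.46: bits 001010111010011010101001 walk d0:H1→d1:-→d2:-→d3:-→d4:-→d5:-→d6:-→d7:-→d8:-→d9:-→d10:-→d11:-→d12:-→d13:-→d14:-→d15:-→d16:-→d17:-→d18:-→d19:-→d20:-→d21:-→d22:-→d23:-→d24:H3 -> H3
  lookup 102.36.20.111: bits 0 walk d0:H1→d1:- -> H1
  lookup 43.166.169.0: bits 001010111010011010101001 walk d0:H1→d1:-→d2:-→d3:-→d4:-→d5:-→d6:-→d7:-→d8:-→d9:-→d10:-→d11:-→d12:-→d13:-→d14:-→d15:-→d16:-→d17:-→d18:-→d19:-→d20:-→d21:-→d22:-→d23:-→d24:H3 -> H3
  + 43.166.169.202/31 (H0) depth=31
  lookup 43.166.169.151: bits 0010101110100110101010011 walk d0:H1→d1:-→d2:-→d3:-→d4:-→d5:-→d6:-→d7:-→d8:-→d9:-→d10:-→d11:-→d12:-→d13:-→d14:-→d15:-→d16:-→d17:-→d18:-→d19:-→d20:-→d21:-→d22:-→d23:-→d24:H3→d25:- -> H3
  lookup 43.166.169.202: bits 0010101110100110101010011100101 walk d0:H1→d1:-→d2:-→d3:-→d4:-→d5:-→d6:-→d7:-→d8:-→d9:-→d10:-→d11:-→d12:-→d13:-→d14:-→d15:-→d16:-→d17:-→d18:-→d19:-→d20:-→d21:-→d22:-→d23:-→d24:H3→d25:-→d26:-→d27:-→d28:-→d29:-→d30:-→d31:H0 -> H0
  lookup 42.166.169.202: bits 0010101 walk d0:H1→d1:-→d2:-→d3:-→d4:-→d5:-→d6:-→d7:- -> H1
  del 43.166.169.0/24 (clear depth 24)
  + 0.0.0.0/8 (H3) depth=8
  + 0.60.0.0/14 (H4) depth=14
  lookup 92.226.148.110: bits 0 walk d0:H1→d1:- -> H1
  lookup 0.0.0.211: bits 0000000000 walk d0:H1→d1:-→d2:-→d3:-→d4:-→d5:-→d6:-→d7:-→d8:H3→d9:-→d10:- -> H3
  lookup 0.60.3.197: bits 00000000001111 walk d0:H1→d1:-→d2:-→d3:-→d4:-→d5:-→d6:-→d7:-→d8:H3→d9:-→d10:-→d11:-→d12:-→d13:-→d14:H4 -> H4
  del 43.166.169.202/31 (clear depth 31)
  lookup 0.62.153.26: bits 00000000001111 walk d0:H1→d1:-→d2:-→d3:-→d4:-→d5:-→d6:-→d7:-→d8:H3→d9:-→d10:-→d11:-→d12:-→d13:-→d14:H4 -> H4
  + 223.30.210.32/28 (H4) depth=28
  lookup 0.0.13.190: bits 0000000000 walk d0:H1→d1:-→d2:-→d3:-→d4:-→d5:-→d6:-→d7:-→d8:H3→d9:-→d10:- -> H3
  del 223.30.210.32/28 (clear depth 28)
  lookup 0.5.252.229: bits 0000000000 walk d0:H1→d1:-→d2:-→d3:-→d4:-→d5:-→d6:-→d7:-→d8:H3→d9:-→d10:- -> H3
  + 176.61.208.0/20 (H0) depth=20
  lookup 0.0.6.223: bits 0000000000 walk d0:H1→d1:-→d2:-→d3:-→d4:-→d5:-→d6:-→d7:-→d8:H3→d9:-→d10:- -> H3
  + 0.61.160.0/20 (H4) depth=20
  + 43.160.0.0/12 (H3) depth=12
  lookup 43.160.0.26: bits 0010101110100 walk d0:H1→d1:-→d2:-→d3:-→d4:-→d5:-→d6:-→d7:-→d8:-→d9:-→d10:-→d11:-→d12:H3→d13:- -> H3
  del 0.0.0.0/0 (clear depth 0)
  + 223.30.210.32/27 (H4) depth=27
  lookup 138.224.22.221: bits 10 walk d0:-→d1:-→d2:- -> no-route
  lookup 43.160.0.2: bits 0010101110100 walk d0:-→d1:-→d2:-→d3:-→d4:-→d5:-→d6:-→d7:-→d8:-→d9:-→d10:-→d11:-→d12:H3→d13:- -> H3
  lookup 0.0.0.0: bits 0000000000 walk d0:-→d1:-→d2:-→d3:-→d4:-→d5:-→d6:-→d7:-→d8:H3→d9:-→d10:- -> H3
  + 176.0.0.0/5 (H0) depth=5
  + 223.16.0.0/12 (H4) depth=12
  + 128.0.0.0/1 (H3) depth=1
  + 0.0.0.0/0 (H1) depth=0
  + 0.61.160.0/28 (H3) depth=28

== LOOKUPS ==
["H1","H3","H1","H3","H3","H0","H1","H1","H3","H4","H4","H3","H3","H3","H3","no-route","H3","H3"]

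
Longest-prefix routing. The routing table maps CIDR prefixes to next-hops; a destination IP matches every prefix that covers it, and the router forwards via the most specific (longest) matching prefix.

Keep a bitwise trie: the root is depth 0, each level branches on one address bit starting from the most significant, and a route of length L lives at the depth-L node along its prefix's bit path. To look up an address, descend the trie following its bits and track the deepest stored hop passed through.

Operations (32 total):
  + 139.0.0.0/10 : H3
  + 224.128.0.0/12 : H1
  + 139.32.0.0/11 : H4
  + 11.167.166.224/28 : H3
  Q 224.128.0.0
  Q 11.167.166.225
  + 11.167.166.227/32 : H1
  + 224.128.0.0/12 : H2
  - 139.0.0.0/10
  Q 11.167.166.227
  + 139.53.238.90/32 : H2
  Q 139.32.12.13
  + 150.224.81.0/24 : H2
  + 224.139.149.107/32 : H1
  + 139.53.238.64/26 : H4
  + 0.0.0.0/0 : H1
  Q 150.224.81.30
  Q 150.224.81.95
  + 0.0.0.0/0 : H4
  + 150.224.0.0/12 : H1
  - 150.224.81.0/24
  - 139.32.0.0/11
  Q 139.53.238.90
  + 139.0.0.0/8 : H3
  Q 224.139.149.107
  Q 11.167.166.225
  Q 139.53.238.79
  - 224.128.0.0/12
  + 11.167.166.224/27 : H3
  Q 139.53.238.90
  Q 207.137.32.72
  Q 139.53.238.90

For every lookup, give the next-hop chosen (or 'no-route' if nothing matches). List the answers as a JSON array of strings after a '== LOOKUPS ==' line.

Trace:
  add 139.0.0.0/10 -> H3 at depth 10
  add 224.128.0.0/12 -> H1 at depth 12
  add 139.32.0.0/11 -> H4 at depth 11
  add 11.167.166.224/28 -> H3 at depth 28
  ? 224.128.0.0  path d0:-→d1:-→d2:-→d3:-→d4:-→d5:-→d6:-→d7:-→d8:-→d9:-→d10:-→d11:-→d12:H1  best=H1
  ? 11.167.166.225  path d0:-→d1:-→d2:-→d3:-→d4:-→d5:-→d6:-→d7:-→d8:-→d9:-→d10:-→d11:-→d12:-→d13:-→d14:-→d15:-→d16:-→d17:-→d18:-→d19:-→d20:-→d21:-→d22:-→d23:-→d24:-→d25:-→d26:-→d27:-→d28:H3  best=H3
  add 11.167.166.227/32 -> H1 at depth 32
  add 224.128.0.0/12 -> H2 at depth 12
  - 139.0.0.0/10 clear@10
  ? 11.167.166.227  path d0:-→d1:-→d2:-→d3:-→d4:-→d5:-→d6:-→d7:-→d8:-→d9:-→d10:-→d11:-→d12:-→d13:-→d14:-→d15:-→d16:-→d17:-→d18:-→d19:-→d20:-→d21:-→d22:-→d23:-→d24:-→d25:-→d26:-→d27:-→d28:H3→d29:-→d30:-→d31:-→d32:H1  best=H1
  add 139.53.238.90/32 -> H2 at depth 32
  ? 139.32.12.13  path d0:-→d1:-→d2:-→d3:-→d4:-→d5:-→d6:-→d7:-→d8:-→d9:-→d10:-→d11:H4  best=H4
  add 150.224.81.0/24 -> H2 at depth 24
  add 224.139.149.107/32 -> H1 at depth 32
  add 139.53.238.64/26 -> H4 at depth 26
  add 0.0.0.0/0 -> H1 at depth 0
  ? 150.224.81.30  path d0:H1→d1:-→d2:-→d3:-→d4:-→d5:-→d6:-→d7:-→d8:-→d9:-→d10:-→d11:-→d12:-→d13:-→d14:-→d15:-→d16:-→d17:-→d18:-→d19:-→d20:-→d21:-→d22:-→d23:-→d24:H2  best=H2
  ? 150.224.81.95  path d0:H1→d1:-→d2:-→d3:-→d4:-→d5:-→d6:-→d7:-→d8:-→d9:-→d10:-→d11:-→d12:-→d13:-→d14:-→d15:-→d16:-→d17:-→d18:-→d19:-→d20:-→d21:-→d22:-→d23:-→d24:H2  best=H2
  add 0.0.0.0/0 -> H4 at depth 0
  add 150.224.0.0/12 -> H1 at depth 12
  - 150.224.81.0/24 clear@24
  - 139.32.0.0/11 clear@11
  ? 139.53.238.90  path d0:H4→d1:-→d2:-→d3:-→d4:-→d5:-→d6:-→d7:-→d8:-→d9:-→d10:-→d11:-→d12:-→d13:-→d14:-→d15:-→d16:-→d17:-→d18:-→d19:-→d20:-→d21:-→d22:-→d23:-→d24:-→d25:-→d26:H4→d27:-→d28:-→d29:-→d30:-→d31:-→d32:H2  best=H2
  add 139.0.0.0/8 -> H3 at depth 8
  ? 224.139.149.107  path d0:H4→d1:-→d2:-→d3:-→d4:-→d5:-→d6:-→d7:-→d8:-→d9:-→d10:-→d11:-→d12:H2→d13:-→d14:-→d15:-→d16:-→d17:-→d18:-→d19:-→d20:-→d21:-→d22:-→d23:-→d24:-→d25:-→d26:-→d27:-→d28:-→d29:-→d30:-→d31:-→d32:H1  best=H1
  ? 11.167.166.225  path d0:H4→d1:-→d2:-→d3:-→d4:-→d5:-→d6:-→d7:-→d8:-→d9:-→d10:-→d11:-→d12:-→d13:-→d14:-→d15:-→d16:-→d17:-→d18:-→d19:-→d20:-→d21:-→d22:-→d23:-→d24:-→d25:-→d26:-→d27:-→d28:H3→d29:-→d30:-  best=H3
  ? 139.53.238.79  path d0:H4→d1:-→d2:-→d3:-→d4:-→d5:-→d6:-→d7:-→d8:H3→d9:-→d10:-→d11:-→d12:-→d13:-→d14:-→d15:-→d16:-→d17:-→d18:-→d19:-→d20:-→d21:-→d22:-→d23:-→d24:-→d25:-→d26:H4→d27:-  best=H4
  - 224.128.0.0/12 clear@12
  add 11.167.166.224/27 -> H3 at depth 27
  ? 139.53.238.90  path d0:H4→d1:-→d2:-→d3:-→d4:-→d5:-→d6:-→d7:-→d8:H3→d9:-→d10:-→d11:-→d12:-→d13:-→d14:-→d15:-→d16:-→d17:-→d18:-→d19:-→d20:-→d21:-→d22:-→d23:-→d24:-→d25:-→d26:H4→d27:-→d28:-→d29:-→d30:-→d31:-→d32:H2  best=H2
  ? 207.137.32.72  path d0:H4→d1:-→d2:-  best=H4
  ? 139.53.238.90  path d0:H4→d1:-→d2:-→d3:-→d4:-→d5:-→d6:-→d7:-→d8:H3→d9:-→d10:-→d11:-→d12:-→d13:-→d14:-→d15:-→d16:-→d17:-→d18:-→d19:-→d20:-→d21:-→d22:-→d23:-→d24:-→d25:-→d26:H4→d27:-→d28:-→d29:-→d30:-→d31:-→d32:H2  best=H2

== LOOKUPS ==
["H1","H3","H1","H4","H2","H2","H2","H1","H3","H4","H2","H4","H2"]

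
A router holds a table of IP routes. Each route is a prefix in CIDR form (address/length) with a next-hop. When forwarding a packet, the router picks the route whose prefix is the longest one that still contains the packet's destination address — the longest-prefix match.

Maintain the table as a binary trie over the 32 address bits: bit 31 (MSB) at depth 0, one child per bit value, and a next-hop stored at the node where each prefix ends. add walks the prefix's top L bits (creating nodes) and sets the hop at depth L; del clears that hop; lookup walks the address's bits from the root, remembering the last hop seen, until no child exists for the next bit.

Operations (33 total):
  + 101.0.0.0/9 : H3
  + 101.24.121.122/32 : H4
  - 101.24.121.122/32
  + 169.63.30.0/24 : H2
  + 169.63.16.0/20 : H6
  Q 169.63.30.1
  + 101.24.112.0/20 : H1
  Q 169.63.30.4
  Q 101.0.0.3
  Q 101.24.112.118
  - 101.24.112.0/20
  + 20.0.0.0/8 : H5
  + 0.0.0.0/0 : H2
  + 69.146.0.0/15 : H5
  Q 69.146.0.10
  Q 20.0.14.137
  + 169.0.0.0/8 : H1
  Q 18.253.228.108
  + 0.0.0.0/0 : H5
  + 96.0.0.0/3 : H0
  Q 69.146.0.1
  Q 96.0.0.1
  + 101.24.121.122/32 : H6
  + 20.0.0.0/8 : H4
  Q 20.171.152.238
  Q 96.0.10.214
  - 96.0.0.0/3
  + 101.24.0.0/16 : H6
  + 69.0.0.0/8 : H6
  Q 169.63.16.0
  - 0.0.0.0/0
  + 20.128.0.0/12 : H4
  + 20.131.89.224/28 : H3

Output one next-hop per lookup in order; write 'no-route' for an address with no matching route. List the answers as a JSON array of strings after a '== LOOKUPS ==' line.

Process each operation:
  + 101.0.0.0/9 (H3) depth=9
  + 101.24.121.122/32 (H4) depth=32
  del 101.24.121.122/32 (clear depth 32)
  + 169.63.30.0/24 (H2) depth=24
  + 169.63.16.0/20 (H6) depth=20
  ? 169.63.30.1  path d0:-→d1:-→d2:-→d3:-→d4:-→d5:-→d6:-→d7:-→d8:-→d9:-→d10:-→d11:-→d12:-→d13:-→d14:-→d15:-→d16:-→d17:-→d18:-→d19:-→d20:H6→d21:-→d22:-→d23:-→d24:H2  best=H2
  + 101.24.112.0/20 (H1) depth=20
  ? 169.63.30.4  path d0:-→d1:-→d2:-→d3:-→d4:-→d5:-→d6:-→d7:-→d8:-→d9:-→d10:-→d11:-→d12:-→d13:-→d14:-→d15:-→d16:-→d17:-→d18:-→d19:-→d20:H6→d21:-→d22:-→d23:-→d24:H2  best=H2
  ? 101.0.0.3  path d0:-→d1:-→d2:-→d3:-→d4:-→d5:-→d6:-→d7:-→d8:-→d9:H3→d10:-→d11:-  best=H3
  ? 101.24.112.118  path d0:-→d1:-→d2:-→d3:-→d4:-→d5:-→d6:-→d7:-→d8:-→d9:H3→d10:-→d11:-→d12:-→d13:-→d14:-→d15:-→d16:-→d17:-→d18:-→d19:-→d20:H1  best=H1
  del 101.24.112.0/20 (clear depth 20)
  + 20.0.0.0/8 (H5) depth=8
  + 0.0.0.0/0 (H2) depth=0
  + 69.146.0.0/15 (H5) depth=15
  ? 69.146.0.10  path d0:H2→d1:-→d2:-→d3:-→d4:-→d5:-→d6:-→d7:-→d8:-→d9:-→d10:-→d11:-→d12:-→d13:-→d14:-→d15:H5  best=H5
  ? 20.0.14.137  path d0:H2→d1:-→d2:-→d3:-→d4:-→d5:-→d6:-→d7:-→d8:H5  best=H5
  + 169.0.0.0/8 (H1) depth=8
  ? 18.253.228.108  path d0:H2→d1:-→d2:-→d3:-→d4:-→d5:-  best=H2
  + 0.0.0.0/0 (H5) depth=0
  + 96.0.0.0/3 (H0) depth=3
  ? 69.146.0.1  path d0:H5→d1:-→d2:-→d3:-→d4:-→d5:-→d6:-→d7:-→d8:-→d9:-→d10:-→d11:-→d12:-→d13:-→d14:-→d15:H5  best=H5
  ? 96.0.0.1  path d0:H5→d1:-→d2:-→d3:H0→d4:-→d5:-  best=H0
  + 101.24.121.122/32 (H6) depth=32
  + 20.0.0.0/8 (H4) depth=8
  ? 20.171.152.238  path d0:H5→d1:-→d2:-→d3:-→d4:-→d5:-→d6:-→d7:-→d8:H4  best=H4
  ? 96.0.10.214  path d0:H5→d1:-→d2:-→d3:H0→d4:-→d5:-  best=H0
  del 96.0.0.0/3 (clear depth 3)
  + 101.24.0.0/16 (H6) depth=16
  + 69.0.0.0/8 (H6) depth=8
  ? 169.63.16.0  path d0:H5→d1:-→d2:-→d3:-→d4:-→d5:-→d6:-→d7:-→d8:H1→d9:-→d10:-→d11:-→d12:-→d13:-→d14:-→d15:-→d16:-→d17:-→d18:-→d19:-→d20:H6  best=H6
  del 0.0.0.0/0 (clear depth 0)
  + 20.128.0.0/12 (H4) depth=12
  + 20.131.89.224/28 (H3) depth=28

== LOOKUPS ==
["H2","H2","H3","H1","H5","H5","H2","H5","H0","H4","H0","H6"]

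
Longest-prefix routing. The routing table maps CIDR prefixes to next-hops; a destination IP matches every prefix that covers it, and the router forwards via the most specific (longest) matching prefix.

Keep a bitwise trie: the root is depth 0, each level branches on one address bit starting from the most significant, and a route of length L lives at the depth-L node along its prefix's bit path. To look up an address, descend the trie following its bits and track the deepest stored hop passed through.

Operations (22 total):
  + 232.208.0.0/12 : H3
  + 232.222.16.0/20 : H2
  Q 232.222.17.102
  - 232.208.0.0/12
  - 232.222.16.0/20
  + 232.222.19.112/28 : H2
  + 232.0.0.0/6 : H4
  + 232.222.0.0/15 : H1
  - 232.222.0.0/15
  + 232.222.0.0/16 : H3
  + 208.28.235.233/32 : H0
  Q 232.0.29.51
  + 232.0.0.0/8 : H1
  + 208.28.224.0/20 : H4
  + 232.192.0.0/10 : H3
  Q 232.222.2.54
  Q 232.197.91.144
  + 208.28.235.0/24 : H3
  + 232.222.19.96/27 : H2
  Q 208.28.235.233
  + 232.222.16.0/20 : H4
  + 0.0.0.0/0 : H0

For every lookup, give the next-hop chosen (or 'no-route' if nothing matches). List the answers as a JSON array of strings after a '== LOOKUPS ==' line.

Apply in order:
  add 232.208.0.0/12 -> H3 at depth 12
  add 232.222.16.0/20 -> H2 at depth 20
  Q 232.222.17.102: descend 11101000110111100001 ; hops seen [H3,H2] ; pick H2
  - 232.208.0.0/12 clear@12
  - 232.222.16.0/20 clear@20
  add 232.222.19.112/28 -> H2 at depth 28
  add 232.0.0.0/6 -> H4 at depth 6
  add 232.222.0.0/15 -> H1 at depth 15
  - 232.222.0.0/15 clear@15
  add 232.222.0.0/16 -> H3 at depth 16
  add 208.28.235.233/32 -> H0 at depth 32
  Q 232.0.29.51: descend 11101000 ; hops seen [H4] ; pick H4
  add 232.0.0.0/8 -> H1 at depth 8
  add 208.28.224.0/20 -> H4 at depth 20
  add 232.192.0.0/10 -> H3 at depth 10
  Q 232.222.2.54: descend 1110100011011110000 ; hops seen [H4,H1,H3,H3] ; pick H3
  Q 232.197.91.144: descend 11101000110 ; hops seen [H4,H1,H3] ; pick H3
  add 208.28.235.0/24 -> H3 at depth 24
  add 232.222.19.96/27 -> H2 at depth 27
  Q 208.28.235.233: descend 11010000000111001110101111101001 ; hops seen [H4,H3,H0] ; pick H0
  add 232.222.16.0/20 -> H4 at depth 20
  add 0.0.0.0/0 -> H0 at depth 0

== LOOKUPS ==
["H2","H4","H3","H3","H0"]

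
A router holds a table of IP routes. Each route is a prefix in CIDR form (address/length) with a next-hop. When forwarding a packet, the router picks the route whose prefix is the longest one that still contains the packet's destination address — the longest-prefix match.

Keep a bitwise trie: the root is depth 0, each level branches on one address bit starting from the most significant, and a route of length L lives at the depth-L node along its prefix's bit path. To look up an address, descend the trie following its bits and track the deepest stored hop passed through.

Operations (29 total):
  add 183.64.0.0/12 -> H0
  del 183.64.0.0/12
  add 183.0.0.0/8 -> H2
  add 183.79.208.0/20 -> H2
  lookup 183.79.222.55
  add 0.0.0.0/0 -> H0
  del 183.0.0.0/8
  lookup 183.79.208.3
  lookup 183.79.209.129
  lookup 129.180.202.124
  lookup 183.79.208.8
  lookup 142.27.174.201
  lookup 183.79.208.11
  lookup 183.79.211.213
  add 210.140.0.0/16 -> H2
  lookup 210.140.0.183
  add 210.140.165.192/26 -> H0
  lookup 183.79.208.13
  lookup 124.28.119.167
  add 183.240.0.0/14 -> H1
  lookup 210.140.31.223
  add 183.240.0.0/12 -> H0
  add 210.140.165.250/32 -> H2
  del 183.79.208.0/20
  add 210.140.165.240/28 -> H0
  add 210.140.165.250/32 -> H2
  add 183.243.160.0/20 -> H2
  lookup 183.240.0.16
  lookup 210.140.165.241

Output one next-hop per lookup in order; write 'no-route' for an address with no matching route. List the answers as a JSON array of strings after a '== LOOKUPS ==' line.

Process each operation:
  + 183.64.0.0/12 (H0) depth=12
  del 183.64.0.0/12 (clear depth 12)
  + 183.0.0.0/8 (H2) depth=8
  + 183.79.208.0/20 (H2) depth=20
  lookup 183.79.222.55: bits 10110111010011111101 walk d0:-→d1:-→d2:-→d3:-→d4:-→d5:-→d6:-→d7:-→d8:H2→d9:-→d10:-→d11:-→d12:-→d13:-→d14:-→d15:-→d16:-→d17:-→d18:-→d19:-→d20:H2 -> H2
  + 0.0.0.0/0 (H0) depth=0
  del 183.0.0.0/8 (clear depth 8)
  lookup 183.79.208.3: bits 10110111010011111101 walk d0:H0→d1:-→d2:-→d3:-→d4:-→d5:-→d6:-→d7:-→d8:-→d9:-→d10:-→d11:-→d12:-→d13:-→d14:-→d15:-→d16:-→d17:-→d18:-→d19:-→d20:H2 -> H2
  lookup 183.79.209.129: bits 10110111010011111101 walk d0:H0→d1:-→d2:-→d3:-→d4:-→d5:-→d6:-→d7:-→d8:-→d9:-→d10:-→d11:-→d12:-→d13:-→d14:-→d15:-→d16:-→d17:-→d18:-→d19:-→d20:H2 -> H2
  lookup 129.180.202.124: bits 10 walk d0:H0→d1:-→d2:- -> H0
  lookup 183.79.208.8: bits 10110111010011111101 walk d0:H0→d1:-→d2:-→d3:-→d4:-→d5:-→d6:-→d7:-→d8:-→d9:-→d10:-→d11:-→d12:-→d13:-→d14:-→d15:-→d16:-→d17:-→d18:-→d19:-→d20:H2 -> H2
  lookup 142.27.174.201: bits 10 walk d0:H0→d1:-→d2:- -> H0
  lookup 183.79.208.11: bits 10110111010011111101 walk d0:H0→d1:-→d2:-→d3:-→d4:-→d5:-→d6:-→d7:-→d8:-→d9:-→d10:-→d11:-→d12:-→d13:-→d14:-→d15:-→d16:-→d17:-→d18:-→d19:-→d20:H2 -> H2
  lookup 183.79.211.213: bits 10110111010011111101 walk d0:H0→d1:-→d2:-→d3:-→d4:-→d5:-→d6:-→d7:-→d8:-→d9:-→d10:-→d11:-→d12:-→d13:-→d14:-→d15:-→d16:-→d17:-→d18:-→d19:-→d20:H2 -> H2
  + 210.140.0.0/16 (H2) depth=16
  lookup 210.140.0.183: bits 1101001010001100 walk d0:H0→d1:-→d2:-→d3:-→d4:-→d5:-→d6:-→d7:-→d8:-→d9:-→d10:-→d11:-→d12:-→d13:-→d14:-→d15:-→d16:H2 -> H2
  + 210.140.165.192/26 (H0) depth=26
  lookup 183.79.208.13: bits 10110111010011111101 walk d0:H0→d1:-→d2:-→d3:-→d4:-→d5:-→d6:-→d7:-→d8:-→d9:-→d10:-→d11:-→d12:-→d13:-→d14:-→d15:-→d16:-→d17:-→d18:-→d19:-→d20:H2 -> H2
  lookup 124.28.119.167: bits ε walk d0:H0 -> H0
  + 183.240.0.0/14 (H1) depth=14
  lookup 210.140.31.223: bits 1101001010001100 walk d0:H0→d1:-→d2:-→d3:-→d4:-→d5:-→d6:-→d7:-→d8:-→d9:-→d10:-→d11:-→d12:-→d13:-→d14:-→d15:-→d16:H2 -> H2
  + 183.240.0.0/12 (H0) depth=12
  + 210.140.165.250/32 (H2) depth=32
  del 183.79.208.0/20 (clear depth 20)
  + 210.140.165.240/28 (H0) depth=28
  + 210.140.165.250/32 (H2) depth=32
  + 183.243.160.0/20 (H2) depth=20
  lookup 183.240.0.16: bits 10110111111100 walk d0:H0→d1:-→d2:-→d3:-→d4:-→d5:-→d6:-→d7:-→d8:-→d9:-→d10:-→d11:-→d12:H0→d13:-→d14:H1 -> H1
  lookup 210.140.165.241: bits 1101001010001100101001011111 walk d0:H0→d1:-→d2:-→d3:-→d4:-→d5:-→d6:-→d7:-→d8:-→d9:-→d10:-→d11:-→d12:-→d13:-→d14:-→d15:-→d16:H2→d17:-→d18:-→d19:-→d20:-→d21:-→d22:-→d23:-→d24:-→d25:-→d26:H0→d27:-→d28:H0 -> H0

== LOOKUPS ==
["H2","H2","H2","H0","H2","H0","H2","H2","H2","H2","H0","H2","H1","H0"]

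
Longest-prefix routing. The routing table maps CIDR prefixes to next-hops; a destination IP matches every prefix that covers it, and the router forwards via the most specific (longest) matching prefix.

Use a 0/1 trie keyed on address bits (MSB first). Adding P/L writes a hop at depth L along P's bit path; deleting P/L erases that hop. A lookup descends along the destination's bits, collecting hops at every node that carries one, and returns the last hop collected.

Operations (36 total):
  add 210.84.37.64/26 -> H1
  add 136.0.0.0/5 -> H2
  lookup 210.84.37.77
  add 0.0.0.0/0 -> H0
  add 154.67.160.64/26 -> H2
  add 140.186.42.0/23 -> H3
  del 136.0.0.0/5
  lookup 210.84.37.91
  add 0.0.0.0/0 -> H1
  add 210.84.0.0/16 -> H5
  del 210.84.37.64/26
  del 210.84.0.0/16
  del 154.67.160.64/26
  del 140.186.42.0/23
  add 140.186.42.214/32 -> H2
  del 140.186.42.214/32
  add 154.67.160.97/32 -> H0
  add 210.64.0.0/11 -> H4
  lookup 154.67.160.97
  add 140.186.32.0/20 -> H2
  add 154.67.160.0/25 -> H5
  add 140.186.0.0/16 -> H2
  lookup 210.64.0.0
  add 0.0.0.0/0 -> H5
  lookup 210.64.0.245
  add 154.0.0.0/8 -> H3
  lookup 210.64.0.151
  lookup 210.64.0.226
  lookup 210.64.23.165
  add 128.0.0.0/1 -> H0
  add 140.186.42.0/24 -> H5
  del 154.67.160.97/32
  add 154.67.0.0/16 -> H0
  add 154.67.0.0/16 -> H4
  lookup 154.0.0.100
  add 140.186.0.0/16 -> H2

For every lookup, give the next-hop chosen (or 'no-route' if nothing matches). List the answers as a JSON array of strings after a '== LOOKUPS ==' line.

Trace:
  add 210.84.37.64/26 -> H1 at depth 26
  add 136.0.0.0/5 -> H2 at depth 5
  ? 210.84.37.77  path d0:-→d1:-→d2:-→d3:-→d4:-→d5:-→d6:-→d7:-→d8:-→d9:-→d10:-→d11:-→d12:-→d13:-→d14:-→d15:-→d16:-→d17:-→d18:-→d19:-→d20:-→d21:-→d22:-→d23:-→d24:-→d25:-→d26:H1  best=H1
  add 0.0.0.0/0 -> H0 at depth 0
  add 154.67.160.64/26 -> H2 at depth 26
  add 140.186.42.0/23 -> H3 at depth 23
  - 136.0.0.0/5 clear@5
  ? 210.84.37.91  path d0:H0→d1:-→d2:-→d3:-→d4:-→d5:-→d6:-→d7:-→d8:-→d9:-→d10:-→d11:-→d12:-→d13:-→d14:-→d15:-→d16:-→d17:-→d18:-→d19:-→d20:-→d21:-→d22:-→d23:-→d24:-→d25:-→d26:H1  best=H1
  add 0.0.0.0/0 -> H1 at depth 0
  add 210.84.0.0/16 -> H5 at depth 16
  - 210.84.37.64/26 clear@26
  - 210.84.0.0/16 clear@16
  - 154.67.160.64/26 clear@26
  - 140.186.42.0/23 clear@23
  add 140.186.42.214/32 -> H2 at depth 32
  - 140.186.42.214/32 clear@32
  add 154.67.160.97/32 -> H0 at depth 32
  add 210.64.0.0/11 -> H4 at depth 11
  ? 154.67.160.97  path d0:H1→d1:-→d2:-→d3:-→d4:-→d5:-→d6:-→d7:-→d8:-→d9:-→d10:-→d11:-→d12:-→d13:-→d14:-→d15:-→d16:-→d17:-→d18:-→d19:-→d20:-→d21:-→d22:-→d23:-→d24:-→d25:-→d26:-→d27:-→d28:-→d29:-→d30:-→d31:-→d32:H0  best=H0
  add 140.186.32.0/20 -> H2 at depth 20
  add 154.67.160.0/25 -> H5 at depth 25
  add 140.186.0.0/16 -> H2 at depth 16
  ? 210.64.0.0  path d0:H1→d1:-→d2:-→d3:-→d4:-→d5:-→d6:-→d7:-→d8:-→d9:-→d10:-→d11:H4  best=H4
  add 0.0.0.0/0 -> H5 at depth 0
  ? 210.64.0.245  path d0:H5→d1:-→d2:-→d3:-→d4:-→d5:-→d6:-→d7:-→d8:-→d9:-→d10:-→d11:H4  best=H4
  add 154.0.0.0/8 -> H3 at depth 8
  ? 210.64.0.151  path d0:H5→d1:-→d2:-→d3:-→d4:-→d5:-→d6:-→d7:-→d8:-→d9:-→d10:-→d11:H4  best=H4
  ? 210.64.0.226  path d0:H5→d1:-→d2:-→d3:-→d4:-→d5:-→d6:-→d7:-→d8:-→d9:-→d10:-→d11:H4  best=H4
  ? 210.64.23.165  path d0:H5→d1:-→d2:-→d3:-→d4:-→d5:-→d6:-→d7:-→d8:-→d9:-→d10:-→d11:H4  best=H4
  add 128.0.0.0/1 -> H0 at depth 1
  add 140.186.42.0/24 -> H5 at depth 24
  - 154.67.160.97/32 clear@32
  add 154.67.0.0/16 -> H0 at depth 16
  add 154.67.0.0/16 -> H4 at depth 16
  ? 154.0.0.100  path d0:H5→d1:H0→d2:-→d3:-→d4:-→d5:-→d6:-→d7:-→d8:H3→d9:-  best=H3
  add 140.186.0.0/16 -> H2 at depth 16

== LOOKUPS ==
["H1","H1","H0","H4","H4","H4","H4","H4","H3"]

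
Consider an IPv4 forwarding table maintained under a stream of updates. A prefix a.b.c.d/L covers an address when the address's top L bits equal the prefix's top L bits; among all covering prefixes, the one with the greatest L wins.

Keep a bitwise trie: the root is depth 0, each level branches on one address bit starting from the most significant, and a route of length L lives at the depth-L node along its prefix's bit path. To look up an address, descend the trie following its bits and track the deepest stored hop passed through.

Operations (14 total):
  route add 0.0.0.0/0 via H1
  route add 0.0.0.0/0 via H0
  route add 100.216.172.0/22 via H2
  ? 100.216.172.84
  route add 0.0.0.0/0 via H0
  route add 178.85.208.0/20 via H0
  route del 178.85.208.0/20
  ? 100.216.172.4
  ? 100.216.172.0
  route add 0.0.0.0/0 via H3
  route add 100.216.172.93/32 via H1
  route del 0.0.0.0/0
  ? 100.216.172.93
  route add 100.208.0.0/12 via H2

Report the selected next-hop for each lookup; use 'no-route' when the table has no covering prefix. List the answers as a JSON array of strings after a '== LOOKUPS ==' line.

Apply in order:
  + 0.0.0.0/0 (H1) depth=0
  + 0.0.0.0/0 (H0) depth=0
  + 100.216.172.0/22 (H2) depth=22
  ? 100.216.172.84  path d0:H0→d1:-→d2:-→d3:-→d4:-→d5:-→d6:-→d7:-→d8:-→d9:-→d10:-→d11:-→d12:-→d13:-→d14:-→d15:-→d16:-→d17:-→d18:-→d19:-→d20:-→d21:-→d22:H2  best=H2
  + 0.0.0.0/0 (H0) depth=0
  + 178.85.208.0/20 (H0) depth=20
  - 178.85.208.0/20 clear@20
  ? 100.216.172.4  path d0:H0→d1:-→d2:-→d3:-→d4:-→d5:-→d6:-→d7:-→d8:-→d9:-→d10:-→d11:-→d12:-→d13:-→d14:-→d15:-→d16:-→d17:-→d18:-→d19:-→d20:-→d21:-→d22:H2  best=H2
  ? 100.216.172.0  path d0:H0→d1:-→d2:-→d3:-→d4:-→d5:-→d6:-→d7:-→d8:-→d9:-→d10:-→d11:-→d12:-→d13:-→d14:-→d15:-→d16:-→d17:-→d18:-→d19:-→d20:-→d21:-→d22:H2  best=H2
  + 0.0.0.0/0 (H3) depth=0
  + 100.216.172.93/32 (H1) depth=32
  - 0.0.0.0/0 clear@0
  ? 100.216.172.93  path d0:-→d1:-→d2:-→d3:-→d4:-→d5:-→d6:-→d7:-→d8:-→d9:-→d10:-→d11:-→d12:-→d13:-→d14:-→d15:-→d16:-→d17:-→d18:-→d19:-→d20:-→d21:-→d22:H2→d23:-→d24:-→d25:-→d26:-→d27:-→d28:-→d29:-→d30:-→d31:-→d32:H1  best=H1
  + 100.208.0.0/12 (H2) depth=12

== LOOKUPS ==
["H2","H2","H2","H1"]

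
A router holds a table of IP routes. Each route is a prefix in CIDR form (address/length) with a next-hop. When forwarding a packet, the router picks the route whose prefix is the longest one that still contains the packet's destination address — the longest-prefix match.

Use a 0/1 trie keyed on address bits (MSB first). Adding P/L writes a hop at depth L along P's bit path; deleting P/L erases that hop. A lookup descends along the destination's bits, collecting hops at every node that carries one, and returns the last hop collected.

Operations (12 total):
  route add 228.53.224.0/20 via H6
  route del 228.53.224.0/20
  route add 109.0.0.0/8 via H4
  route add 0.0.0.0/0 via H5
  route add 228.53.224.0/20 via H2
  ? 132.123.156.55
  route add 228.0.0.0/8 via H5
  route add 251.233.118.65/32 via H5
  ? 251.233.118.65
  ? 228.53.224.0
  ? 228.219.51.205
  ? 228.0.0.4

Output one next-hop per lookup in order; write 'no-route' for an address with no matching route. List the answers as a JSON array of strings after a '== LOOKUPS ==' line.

Process each operation:
  + 228.53.224.0/20 (H6) depth=20
  - 228.53.224.0/20 clear@20
  + 109.0.0.0/8 (H4) depth=8
  + 0.0.0.0/0 (H5) depth=0
  + 228.53.224.0/20 (H2) depth=20
  lookup 132.123.156.55: bits 1 walk d0:H5→d1:- -> H5
  + 228.0.0.0/8 (H5) depth=8
  + 251.233.118.65/32 (H5) depth=32
  lookup 251.233.118.65: bits 11111011111010010111011001000001 walk d0:H5→d1:-→d2:-→d3:-→d4:-→d5:-→d6:-→d7:-→d8:-→d9:-→d10:-→d11:-→d12:-→d13:-→d14:-→d15:-→d16:-→d17:-→d18:-→d19:-→d20:-→d21:-→d22:-→d23:-→d24:-→d25:-→d26:-→d27:-→d28:-→d29:-→d30:-→d31:-→d32:H5 -> H5
  lookup 228.53.224.0: bits 11100100001101011110 walk d0:H5→d1:-→d2:-→d3:-→d4:-→d5:-→d6:-→d7:-→d8:H5→d9:-→d10:-→d11:-→d12:-→d13:-→d14:-→d15:-→d16:-→d17:-→d18:-→d19:-→d20:H2 -> H2
  lookup 228.219.51.205: bits 11100100 walk d0:H5→d1:-→d2:-→d3:-→d4:-→d5:-→d6:-→d7:-→d8:H5 -> H5
  lookup 228.0.0.4: bits 1110010000 walk d0:H5→d1:-→d2:-→d3:-→d4:-→d5:-→d6:-→d7:-→d8:H5→d9:-→d10:- -> H5

== LOOKUPS ==
["H5","H5","H2","H5","H5"]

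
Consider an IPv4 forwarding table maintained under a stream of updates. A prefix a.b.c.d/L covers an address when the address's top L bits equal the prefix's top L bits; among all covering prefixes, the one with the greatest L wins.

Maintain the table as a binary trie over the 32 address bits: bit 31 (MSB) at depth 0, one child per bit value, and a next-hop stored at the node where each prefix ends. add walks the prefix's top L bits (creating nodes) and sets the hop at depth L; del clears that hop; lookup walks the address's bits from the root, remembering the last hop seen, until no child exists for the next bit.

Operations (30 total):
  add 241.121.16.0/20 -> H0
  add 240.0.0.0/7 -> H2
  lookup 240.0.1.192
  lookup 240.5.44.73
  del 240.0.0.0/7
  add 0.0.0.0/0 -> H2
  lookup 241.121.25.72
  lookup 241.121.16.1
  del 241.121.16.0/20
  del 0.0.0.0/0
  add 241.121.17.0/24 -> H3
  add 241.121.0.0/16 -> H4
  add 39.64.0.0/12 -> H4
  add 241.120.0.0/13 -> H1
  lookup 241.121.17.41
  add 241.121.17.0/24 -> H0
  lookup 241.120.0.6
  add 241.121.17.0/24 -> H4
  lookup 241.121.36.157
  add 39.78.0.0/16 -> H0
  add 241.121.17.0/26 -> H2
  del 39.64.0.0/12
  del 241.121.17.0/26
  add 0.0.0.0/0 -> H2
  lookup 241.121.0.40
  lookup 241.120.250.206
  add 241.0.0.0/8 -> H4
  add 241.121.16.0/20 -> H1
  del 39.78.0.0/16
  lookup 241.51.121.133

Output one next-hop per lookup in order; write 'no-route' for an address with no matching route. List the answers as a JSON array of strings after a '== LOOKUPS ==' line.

Process each operation:
  add 241.121.16.0/20 -> H0 at depth 20
  add 240.0.0.0/7 -> H2 at depth 7
  Q 240.0.1.192: descend 1111000 ; hops seen [H2] ; pick H2
  Q 240.5.44.73: descend 1111000 ; hops seen [H2] ; pick H2
  del 240.0.0.0/7 (clear depth 7)
  add 0.0.0.0/0 -> H2 at depth 0
  Q 241.121.25.72: descend 11110001011110010001 ; hops seen [H2,H0] ; pick H0
  Q 241.121.16.1: descend 11110001011110010001 ; hops seen [H2,H0] ; pick H0
  del 241.121.16.0/20 (clear depth 20)
  del 0.0.0.0/0 (clear depth 0)
  add 241.121.17.0/24 -> H3 at depth 24
  add 241.121.0.0/16 -> H4 at depth 16
  add 39.64.0.0/12 -> H4 at depth 12
  add 241.120.0.0/13 -> H1 at depth 13
  Q 241.121.17.41: descend 111100010111100100010001 ; hops seen [H1,H4,H3] ; pick H3
  add 241.121.17.0/24 -> H0 at depth 24
  Q 241.120.0.6: descend 111100010111100 ; hops seen [H1] ; pick H1
  add 241.121.17.0/24 -> H4 at depth 24
  Q 241.121.36.157: descend 111100010111100100 ; hops seen [H1,H4] ; pick H4
  add 39.78.0.0/16 -> H0 at depth 16
  add 241.121.17.0/26 -> H2 at depth 26
  del 39.64.0.0/12 (clear depth 12)
  del 241.121.17.0/26 (clear depth 26)
  add 0.0.0.0/0 -> H2 at depth 0
  Q 241.121.0.40: descend 1111000101111001000 ; hops seen [H2,H1,H4] ; pick H4
  Q 241.120.250.206: descend 111100010111100 ; hops seen [H2,H1] ; pick H1
  add 241.0.0.0/8 -> H4 at depth 8
  add 241.121.16.0/20 -> H1 at depth 20
  del 39.78.0.0/16 (clear depth 16)
  Q 241.51.121.133: descend 111100010 ; hops seen [H2,H4] ; pick H4

== LOOKUPS ==
["H2","H2","H0","H0","H3","H1","H4","H4","H1","H4"]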